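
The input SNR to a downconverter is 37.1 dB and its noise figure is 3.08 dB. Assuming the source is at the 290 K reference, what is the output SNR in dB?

By definition F = SNR_in/SNR_out, so in dB: SNR_out = SNR_in − NF
SNR_out = 37.1 − 3.08 = 34.02 dB

34.02 dB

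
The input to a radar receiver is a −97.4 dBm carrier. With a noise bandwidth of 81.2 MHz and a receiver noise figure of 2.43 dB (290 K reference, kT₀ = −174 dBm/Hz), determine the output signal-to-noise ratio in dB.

Noise floor: N = −174 + 10 log₁₀(B) + NF
10 log₁₀(8.12×10⁷) = 79.1 dB
N = −174 + 79.1 + 2.43 = −92.47 dBm
SNR = P_sig − N = −97.4 − (−92.47) = −4.93 dB → −4.9 dB

−4.9 dB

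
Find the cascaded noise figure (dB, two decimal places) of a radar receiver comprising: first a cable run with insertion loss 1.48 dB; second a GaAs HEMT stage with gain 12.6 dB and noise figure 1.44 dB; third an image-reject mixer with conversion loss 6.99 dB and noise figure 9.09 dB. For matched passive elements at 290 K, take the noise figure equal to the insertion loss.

Convert to linear (a loss of L dB is a gain of −L dB): F_i = 10^(NF_i/10), G_i = 10^(G_i,dB/10)
  Stage 1: F_1 = 10^(1.48/10) = 1.406, G_1 = 10^(−1.48/10) = 0.7112
  Stage 2: F_2 = 10^(1.44/10) = 1.393, G_2 = 10^(12.6/10) = 18.20
  Stage 3: F_3 = 10^(9.09/10) = 8.110, G_3 = 10^(−6.99/10) = 0.2000
Friis cascade:
  F = 1.406 + (1.393 − 1)/0.7112 + (8.110 − 1)/12.94 = 2.508
NF = 10 log₁₀(2.508) = 3.99 dB

3.99 dB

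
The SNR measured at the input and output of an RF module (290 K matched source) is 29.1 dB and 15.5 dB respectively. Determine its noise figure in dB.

NF (dB) = SNR_in(dB) − SNR_out(dB) when the source is at T₀
NF = 29.1 − 15.5 = 13.6 dB

13.6 dB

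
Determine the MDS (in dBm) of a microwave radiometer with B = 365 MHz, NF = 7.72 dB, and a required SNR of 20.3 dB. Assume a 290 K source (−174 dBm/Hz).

Sensitivity = −174 + 10 log₁₀(B) + NF + SNR_min
= −174 + 85.62 + 7.72 + 20.3
= −60.36 dBm → −60.4 dBm

−60.4 dBm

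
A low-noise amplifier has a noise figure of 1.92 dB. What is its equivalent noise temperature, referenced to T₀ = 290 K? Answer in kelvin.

F = 10^(1.92/10) = 1.55597
T_e = (F − 1)·T₀ = (1.55597 − 1) × 290 = 161 K

161 K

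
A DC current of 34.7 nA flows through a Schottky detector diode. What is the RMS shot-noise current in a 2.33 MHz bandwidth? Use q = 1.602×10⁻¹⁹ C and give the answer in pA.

I_n = √(2qI·B)
2qI·B = 2 × 1.602×10⁻¹⁹ × 3.47×10⁻⁸ × 2.33×10⁶ = 2.59×10⁻²⁰ A²
I_n = √(2.59×10⁻²⁰) = 1.61×10⁻¹⁰ A = 161 pA

161 pA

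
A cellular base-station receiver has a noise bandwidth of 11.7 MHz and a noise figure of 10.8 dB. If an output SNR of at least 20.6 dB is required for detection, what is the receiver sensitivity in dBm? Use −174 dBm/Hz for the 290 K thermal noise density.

Sensitivity = −174 + 10 log₁₀(B) + NF + SNR_min
= −174 + 70.68 + 10.8 + 20.6
= −71.92 dBm → −71.9 dBm

−71.9 dBm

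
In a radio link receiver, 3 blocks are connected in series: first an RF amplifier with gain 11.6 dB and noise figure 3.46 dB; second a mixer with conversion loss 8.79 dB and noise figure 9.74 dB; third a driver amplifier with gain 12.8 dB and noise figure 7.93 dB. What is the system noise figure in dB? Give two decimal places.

7.43 dB

Convert to linear (a loss of L dB is a gain of −L dB): F_i = 10^(NF_i/10), G_i = 10^(G_i,dB/10)
  Stage 1: F_1 = 10^(3.46/10) = 2.218, G_1 = 10^(11.6/10) = 14.45
  Stage 2: F_2 = 10^(9.74/10) = 9.419, G_2 = 10^(−8.79/10) = 0.1321
  Stage 3: F_3 = 10^(7.93/10) = 6.209, G_3 = 10^(12.8/10) = 19.05
Friis cascade:
  F = 2.218 + (9.419 − 1)/14.45 + (6.209 − 1)/1.910 = 5.528
NF = 10 log₁₀(5.528) = 7.43 dB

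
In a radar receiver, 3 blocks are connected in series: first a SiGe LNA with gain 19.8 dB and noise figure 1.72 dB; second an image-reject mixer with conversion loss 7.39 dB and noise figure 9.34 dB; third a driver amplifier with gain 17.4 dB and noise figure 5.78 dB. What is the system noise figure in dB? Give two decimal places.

2.37 dB

Convert to linear (a loss of L dB is a gain of −L dB): F_i = 10^(NF_i/10), G_i = 10^(G_i,dB/10)
  Stage 1: F_1 = 10^(1.72/10) = 1.486, G_1 = 10^(19.8/10) = 95.50
  Stage 2: F_2 = 10^(9.34/10) = 8.590, G_2 = 10^(−7.39/10) = 0.1824
  Stage 3: F_3 = 10^(5.78/10) = 3.784, G_3 = 10^(17.4/10) = 54.95
Friis cascade:
  F = 1.486 + (8.590 − 1)/95.50 + (3.784 − 1)/17.42 = 1.725
NF = 10 log₁₀(1.725) = 2.37 dB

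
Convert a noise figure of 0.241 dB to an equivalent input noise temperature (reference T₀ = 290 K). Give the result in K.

16.5 K

F = 10^(0.241/10) = 1.05706
T_e = (F − 1)·T₀ = (1.05706 − 1) × 290 = 16.5 K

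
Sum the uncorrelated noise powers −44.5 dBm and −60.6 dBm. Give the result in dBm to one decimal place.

−44.4 dBm

Convert to linear, add, convert back:
P₁ = 3.55×10⁻⁸ W, P₂ = 8.71×10⁻¹⁰ W
P_tot = 3.64×10⁻⁸ W → 10 log₁₀(P_tot / 10⁻³) = −44.4 dBm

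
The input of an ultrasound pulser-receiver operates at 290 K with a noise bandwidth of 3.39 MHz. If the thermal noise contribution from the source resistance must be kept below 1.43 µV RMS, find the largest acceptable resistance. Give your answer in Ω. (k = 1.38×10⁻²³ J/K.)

Johnson–Nyquist: V_n = √(4kTRB) ⇒ R = V_n² / (4kTB)
4kTB = 4 × 1.38×10⁻²³ × 290 × 3.39×10⁶ = 5.43×10⁻¹⁴
R = (1.43×10⁻⁶)² / 5.43×10⁻¹⁴ = 3.77×10¹ Ω = 37.7 Ω

37.7 Ω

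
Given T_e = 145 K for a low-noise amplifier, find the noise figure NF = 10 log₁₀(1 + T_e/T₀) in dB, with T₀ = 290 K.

1.76 dB

F = 1 + T_e/T₀ = 1 + 145/290 = 1.5
NF = 10 log₁₀(1.5) = 1.76 dB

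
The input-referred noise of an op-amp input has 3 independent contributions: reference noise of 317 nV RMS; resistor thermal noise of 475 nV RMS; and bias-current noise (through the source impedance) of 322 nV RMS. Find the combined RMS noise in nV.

Uncorrelated sources add in power (mean-square): V_tot = √(ΣV_i²)
V_tot = √[(3.17×10⁻⁷)² + (4.75×10⁻⁷)² + (3.22×10⁻⁷)²] = 6.56×10⁻⁷ V = 656 nV

656 nV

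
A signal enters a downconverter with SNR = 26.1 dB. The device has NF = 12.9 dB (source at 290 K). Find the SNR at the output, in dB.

13.2 dB

By definition F = SNR_in/SNR_out, so in dB: SNR_out = SNR_in − NF
SNR_out = 26.1 − 12.9 = 13.2 dB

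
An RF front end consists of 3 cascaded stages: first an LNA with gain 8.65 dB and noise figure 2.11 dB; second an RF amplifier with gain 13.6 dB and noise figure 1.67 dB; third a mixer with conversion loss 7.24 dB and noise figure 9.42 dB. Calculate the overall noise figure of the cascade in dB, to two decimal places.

Convert to linear (a loss of L dB is a gain of −L dB): F_i = 10^(NF_i/10), G_i = 10^(G_i,dB/10)
  Stage 1: F_1 = 10^(2.11/10) = 1.626, G_1 = 10^(8.65/10) = 7.328
  Stage 2: F_2 = 10^(1.67/10) = 1.469, G_2 = 10^(13.6/10) = 22.91
  Stage 3: F_3 = 10^(9.42/10) = 8.750, G_3 = 10^(−7.24/10) = 0.1888
Friis cascade:
  F = 1.626 + (1.469 − 1)/7.328 + (8.750 − 1)/167.9 = 1.736
NF = 10 log₁₀(1.736) = 2.39 dB

2.39 dB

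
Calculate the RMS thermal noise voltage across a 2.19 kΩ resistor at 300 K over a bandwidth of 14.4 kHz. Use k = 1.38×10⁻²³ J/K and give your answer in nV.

V_n = √(4kTRB)
4kTRB = 4 × 1.38×10⁻²³ × 300 × 2.19×10³ × 1.44×10⁴ = 5.22×10⁻¹³ V²
V_n = √(5.22×10⁻¹³) = 7.23×10⁻⁷ V = 723 nV

723 nV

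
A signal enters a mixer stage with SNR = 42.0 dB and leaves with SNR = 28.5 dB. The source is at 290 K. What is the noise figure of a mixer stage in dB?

NF (dB) = SNR_in(dB) − SNR_out(dB) when the source is at T₀
NF = 42.0 − 28.5 = 13.5 dB

13.5 dB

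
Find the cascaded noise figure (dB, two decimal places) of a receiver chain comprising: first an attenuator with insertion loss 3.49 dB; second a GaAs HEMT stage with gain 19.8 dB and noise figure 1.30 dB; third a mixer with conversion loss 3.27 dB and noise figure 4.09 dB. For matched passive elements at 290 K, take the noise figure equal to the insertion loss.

4.84 dB

Convert to linear (a loss of L dB is a gain of −L dB): F_i = 10^(NF_i/10), G_i = 10^(G_i,dB/10)
  Stage 1: F_1 = 10^(3.49/10) = 2.234, G_1 = 10^(−3.49/10) = 0.4477
  Stage 2: F_2 = 10^(1.30/10) = 1.349, G_2 = 10^(19.8/10) = 95.50
  Stage 3: F_3 = 10^(4.09/10) = 2.564, G_3 = 10^(−3.27/10) = 0.4710
Friis cascade:
  F = 2.234 + (1.349 − 1)/0.4477 + (2.564 − 1)/42.76 = 3.050
NF = 10 log₁₀(3.050) = 4.84 dB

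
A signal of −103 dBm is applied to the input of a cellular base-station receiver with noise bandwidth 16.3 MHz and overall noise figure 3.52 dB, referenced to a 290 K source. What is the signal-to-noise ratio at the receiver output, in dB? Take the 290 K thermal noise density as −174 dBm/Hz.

Noise floor: N = −174 + 10 log₁₀(B) + NF
10 log₁₀(1.63×10⁷) = 72.12 dB
N = −174 + 72.12 + 3.52 = −98.36 dBm
SNR = P_sig − N = −103 − (−98.36) = −4.64 dB → −4.6 dB

−4.6 dB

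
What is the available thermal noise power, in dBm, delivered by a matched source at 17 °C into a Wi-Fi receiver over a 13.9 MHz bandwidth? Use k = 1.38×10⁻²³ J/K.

T = 17 °C + 273.15 = 290.15 K
P_n = kTB = 1.38×10⁻²³ × 290.15 × 1.39×10⁷ = 5.57×10⁻¹⁴ W
In dBm: 10 log₁₀(5.57×10⁻¹⁴ / 10⁻³) = −102.5 dBm

−102.5 dBm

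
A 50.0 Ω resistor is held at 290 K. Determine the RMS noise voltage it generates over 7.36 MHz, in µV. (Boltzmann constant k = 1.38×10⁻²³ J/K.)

2.43 µV

V_n = √(4kTRB)
4kTRB = 4 × 1.38×10⁻²³ × 290 × 5.00×10¹ × 7.36×10⁶ = 5.89×10⁻¹² V²
V_n = √(5.89×10⁻¹²) = 2.43×10⁻⁶ V = 2.43 µV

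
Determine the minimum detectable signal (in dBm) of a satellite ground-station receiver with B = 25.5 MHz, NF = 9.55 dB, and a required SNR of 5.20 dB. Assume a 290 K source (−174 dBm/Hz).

−85.2 dBm

Sensitivity = −174 + 10 log₁₀(B) + NF + SNR_min
= −174 + 74.07 + 9.55 + 5.20
= −85.18 dBm → −85.2 dBm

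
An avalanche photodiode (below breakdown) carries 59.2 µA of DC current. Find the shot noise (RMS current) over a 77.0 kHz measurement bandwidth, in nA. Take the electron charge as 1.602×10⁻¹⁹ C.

1.21 nA

I_n = √(2qI·B)
2qI·B = 2 × 1.602×10⁻¹⁹ × 5.92×10⁻⁵ × 7.70×10⁴ = 1.46×10⁻¹⁸ A²
I_n = √(1.46×10⁻¹⁸) = 1.21×10⁻⁹ A = 1.21 nA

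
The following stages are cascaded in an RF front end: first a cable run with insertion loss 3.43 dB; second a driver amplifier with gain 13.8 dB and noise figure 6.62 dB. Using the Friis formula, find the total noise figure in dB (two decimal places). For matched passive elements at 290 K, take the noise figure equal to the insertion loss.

10.05 dB

Convert to linear (a loss of L dB is a gain of −L dB): F_i = 10^(NF_i/10), G_i = 10^(G_i,dB/10)
  Stage 1: F_1 = 10^(3.43/10) = 2.203, G_1 = 10^(−3.43/10) = 0.4539
  Stage 2: F_2 = 10^(6.62/10) = 4.592, G_2 = 10^(13.8/10) = 23.99
Friis cascade:
  F = 2.203 + (4.592 − 1)/0.4539 = 10.12
NF = 10 log₁₀(10.12) = 10.05 dB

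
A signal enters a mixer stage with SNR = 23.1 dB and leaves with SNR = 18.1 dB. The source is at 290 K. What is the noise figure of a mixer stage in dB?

NF (dB) = SNR_in(dB) − SNR_out(dB) when the source is at T₀
NF = 23.1 − 18.1 = 5.0 dB

5.0 dB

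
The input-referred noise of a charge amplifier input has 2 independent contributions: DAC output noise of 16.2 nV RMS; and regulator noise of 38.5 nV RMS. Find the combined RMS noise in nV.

Uncorrelated sources add in power (mean-square): V_tot = √(ΣV_i²)
V_tot = √[(1.62×10⁻⁸)² + (3.85×10⁻⁸)²] = 4.18×10⁻⁸ V = 41.8 nV

41.8 nV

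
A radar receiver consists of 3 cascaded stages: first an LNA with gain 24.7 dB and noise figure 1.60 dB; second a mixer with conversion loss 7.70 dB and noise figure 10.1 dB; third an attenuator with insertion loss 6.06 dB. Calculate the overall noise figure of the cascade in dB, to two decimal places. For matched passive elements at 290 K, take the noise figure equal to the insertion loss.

1.87 dB

Convert to linear (a loss of L dB is a gain of −L dB): F_i = 10^(NF_i/10), G_i = 10^(G_i,dB/10)
  Stage 1: F_1 = 10^(1.60/10) = 1.445, G_1 = 10^(24.7/10) = 295.1
  Stage 2: F_2 = 10^(10.1/10) = 10.23, G_2 = 10^(−7.70/10) = 0.1698
  Stage 3: F_3 = 10^(6.06/10) = 4.036, G_3 = 10^(−6.06/10) = 0.2477
Friis cascade:
  F = 1.445 + (10.23 − 1)/295.1 + (4.036 − 1)/50.12 = 1.537
NF = 10 log₁₀(1.537) = 1.87 dB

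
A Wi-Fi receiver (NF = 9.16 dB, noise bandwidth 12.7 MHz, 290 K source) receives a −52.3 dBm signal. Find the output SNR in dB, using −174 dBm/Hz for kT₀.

Noise floor: N = −174 + 10 log₁₀(B) + NF
10 log₁₀(1.27×10⁷) = 71.04 dB
N = −174 + 71.04 + 9.16 = −93.80 dBm
SNR = P_sig − N = −52.3 − (−93.80) = 41.50 dB → 41.5 dB

41.5 dB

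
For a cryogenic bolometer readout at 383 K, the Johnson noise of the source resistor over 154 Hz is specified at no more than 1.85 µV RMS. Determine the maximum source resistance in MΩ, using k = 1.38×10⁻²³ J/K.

Johnson–Nyquist: V_n = √(4kTRB) ⇒ R = V_n² / (4kTB)
4kTB = 4 × 1.38×10⁻²³ × 383 × 1.54×10² = 3.26×10⁻¹⁸
R = (1.85×10⁻⁶)² / 3.26×10⁻¹⁸ = 1.05×10⁶ Ω = 1.05 MΩ

1.05 MΩ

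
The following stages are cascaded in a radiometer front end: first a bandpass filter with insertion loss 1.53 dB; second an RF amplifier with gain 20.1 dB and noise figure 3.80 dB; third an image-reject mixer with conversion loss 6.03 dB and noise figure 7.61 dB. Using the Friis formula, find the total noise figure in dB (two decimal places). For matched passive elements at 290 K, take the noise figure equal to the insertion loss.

Convert to linear (a loss of L dB is a gain of −L dB): F_i = 10^(NF_i/10), G_i = 10^(G_i,dB/10)
  Stage 1: F_1 = 10^(1.53/10) = 1.422, G_1 = 10^(−1.53/10) = 0.7031
  Stage 2: F_2 = 10^(3.80/10) = 2.399, G_2 = 10^(20.1/10) = 102.3
  Stage 3: F_3 = 10^(7.61/10) = 5.768, G_3 = 10^(−6.03/10) = 0.2495
Friis cascade:
  F = 1.422 + (2.399 − 1)/0.7031 + (5.768 − 1)/71.94 = 3.478
NF = 10 log₁₀(3.478) = 5.41 dB

5.41 dB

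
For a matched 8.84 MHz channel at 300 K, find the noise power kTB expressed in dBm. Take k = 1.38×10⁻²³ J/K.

−104.4 dBm

P_n = kTB = 1.38×10⁻²³ × 300 × 8.84×10⁶ = 3.66×10⁻¹⁴ W
In dBm: 10 log₁₀(3.66×10⁻¹⁴ / 10⁻³) = −104.4 dBm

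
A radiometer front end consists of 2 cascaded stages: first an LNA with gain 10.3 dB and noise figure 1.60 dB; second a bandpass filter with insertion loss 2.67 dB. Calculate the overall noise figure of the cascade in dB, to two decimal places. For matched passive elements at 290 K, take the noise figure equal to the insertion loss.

1.83 dB

Convert to linear (a loss of L dB is a gain of −L dB): F_i = 10^(NF_i/10), G_i = 10^(G_i,dB/10)
  Stage 1: F_1 = 10^(1.60/10) = 1.445, G_1 = 10^(10.3/10) = 10.72
  Stage 2: F_2 = 10^(2.67/10) = 1.849, G_2 = 10^(−2.67/10) = 0.5408
Friis cascade:
  F = 1.445 + (1.849 − 1)/10.72 = 1.525
NF = 10 log₁₀(1.525) = 1.83 dB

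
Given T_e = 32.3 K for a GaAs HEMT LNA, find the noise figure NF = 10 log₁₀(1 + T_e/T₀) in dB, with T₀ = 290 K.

0.459 dB

F = 1 + T_e/T₀ = 1 + 32.3/290 = 1.11138
NF = 10 log₁₀(1.11138) = 0.459 dB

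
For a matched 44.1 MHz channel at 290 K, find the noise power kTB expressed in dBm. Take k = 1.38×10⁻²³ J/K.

−97.5 dBm

P_n = kTB = 1.38×10⁻²³ × 290 × 4.41×10⁷ = 1.76×10⁻¹³ W
In dBm: 10 log₁₀(1.76×10⁻¹³ / 10⁻³) = −97.5 dBm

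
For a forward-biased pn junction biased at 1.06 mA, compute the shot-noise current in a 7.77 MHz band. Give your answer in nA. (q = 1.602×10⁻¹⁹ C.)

51.4 nA

I_n = √(2qI·B)
2qI·B = 2 × 1.602×10⁻¹⁹ × 1.06×10⁻³ × 7.77×10⁶ = 2.64×10⁻¹⁵ A²
I_n = √(2.64×10⁻¹⁵) = 5.14×10⁻⁸ A = 51.4 nA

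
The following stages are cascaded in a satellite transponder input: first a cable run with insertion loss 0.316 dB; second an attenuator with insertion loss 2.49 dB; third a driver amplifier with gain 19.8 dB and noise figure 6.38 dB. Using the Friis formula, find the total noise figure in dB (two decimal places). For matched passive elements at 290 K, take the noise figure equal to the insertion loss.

Convert to linear (a loss of L dB is a gain of −L dB): F_i = 10^(NF_i/10), G_i = 10^(G_i,dB/10)
  Stage 1: F_1 = 10^(0.316/10) = 1.075, G_1 = 10^(−0.316/10) = 0.9298
  Stage 2: F_2 = 10^(2.49/10) = 1.774, G_2 = 10^(−2.49/10) = 0.5636
  Stage 3: F_3 = 10^(6.38/10) = 4.345, G_3 = 10^(19.8/10) = 95.50
Friis cascade:
  F = 1.075 + (1.774 − 1)/0.9298 + (4.345 − 1)/0.5241 = 8.291
NF = 10 log₁₀(8.291) = 9.19 dB

9.19 dB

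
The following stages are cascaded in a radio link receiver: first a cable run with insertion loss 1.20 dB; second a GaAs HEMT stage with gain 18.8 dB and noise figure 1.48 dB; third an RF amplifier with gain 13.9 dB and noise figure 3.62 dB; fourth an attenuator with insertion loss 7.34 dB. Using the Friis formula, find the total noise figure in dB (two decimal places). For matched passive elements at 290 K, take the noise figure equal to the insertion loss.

2.74 dB

Convert to linear (a loss of L dB is a gain of −L dB): F_i = 10^(NF_i/10), G_i = 10^(G_i,dB/10)
  Stage 1: F_1 = 10^(1.20/10) = 1.318, G_1 = 10^(−1.20/10) = 0.7586
  Stage 2: F_2 = 10^(1.48/10) = 1.406, G_2 = 10^(18.8/10) = 75.86
  Stage 3: F_3 = 10^(3.62/10) = 2.301, G_3 = 10^(13.9/10) = 24.55
  Stage 4: F_4 = 10^(7.34/10) = 5.420, G_4 = 10^(−7.34/10) = 0.1845
Friis cascade:
  F = 1.318 + (1.406 − 1)/0.7586 + (2.301 − 1)/57.54 + (5.420 − 1)/1413 = 1.879
NF = 10 log₁₀(1.879) = 2.74 dB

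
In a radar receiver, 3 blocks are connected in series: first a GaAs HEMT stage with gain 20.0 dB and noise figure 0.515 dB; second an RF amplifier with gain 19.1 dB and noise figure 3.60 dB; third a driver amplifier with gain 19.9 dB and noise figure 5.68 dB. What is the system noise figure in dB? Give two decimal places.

Convert to linear (a loss of L dB is a gain of −L dB): F_i = 10^(NF_i/10), G_i = 10^(G_i,dB/10)
  Stage 1: F_1 = 10^(0.515/10) = 1.126, G_1 = 10^(20.0/10) = 100.0
  Stage 2: F_2 = 10^(3.60/10) = 2.291, G_2 = 10^(19.1/10) = 81.28
  Stage 3: F_3 = 10^(5.68/10) = 3.698, G_3 = 10^(19.9/10) = 97.72
Friis cascade:
  F = 1.126 + (2.291 − 1)/100.0 + (3.698 − 1)/8128 = 1.139
NF = 10 log₁₀(1.139) = 0.57 dB

0.57 dB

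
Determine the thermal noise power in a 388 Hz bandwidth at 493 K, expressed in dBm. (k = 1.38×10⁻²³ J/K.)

−145.8 dBm

P_n = kTB = 1.38×10⁻²³ × 493 × 3.88×10² = 2.64×10⁻¹⁸ W
In dBm: 10 log₁₀(2.64×10⁻¹⁸ / 10⁻³) = −145.8 dBm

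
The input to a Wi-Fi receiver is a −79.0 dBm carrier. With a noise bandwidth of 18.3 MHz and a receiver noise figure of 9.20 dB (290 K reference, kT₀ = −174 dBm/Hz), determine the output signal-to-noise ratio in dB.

13.2 dB

Noise floor: N = −174 + 10 log₁₀(B) + NF
10 log₁₀(1.83×10⁷) = 72.62 dB
N = −174 + 72.62 + 9.20 = −92.18 dBm
SNR = P_sig − N = −79.0 − (−92.18) = 13.18 dB → 13.2 dB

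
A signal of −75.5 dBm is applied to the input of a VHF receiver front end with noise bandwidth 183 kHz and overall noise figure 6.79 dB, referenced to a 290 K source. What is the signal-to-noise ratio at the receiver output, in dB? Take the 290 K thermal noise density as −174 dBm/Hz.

Noise floor: N = −174 + 10 log₁₀(B) + NF
10 log₁₀(1.83×10⁵) = 52.62 dB
N = −174 + 52.62 + 6.79 = −114.59 dBm
SNR = P_sig − N = −75.5 − (−114.59) = 39.09 dB → 39.1 dB

39.1 dB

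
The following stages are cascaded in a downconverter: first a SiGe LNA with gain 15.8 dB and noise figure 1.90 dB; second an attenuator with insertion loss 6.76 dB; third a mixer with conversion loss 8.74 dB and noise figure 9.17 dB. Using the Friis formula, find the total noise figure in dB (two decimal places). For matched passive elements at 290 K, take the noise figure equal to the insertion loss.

4.07 dB

Convert to linear (a loss of L dB is a gain of −L dB): F_i = 10^(NF_i/10), G_i = 10^(G_i,dB/10)
  Stage 1: F_1 = 10^(1.90/10) = 1.549, G_1 = 10^(15.8/10) = 38.02
  Stage 2: F_2 = 10^(6.76/10) = 4.742, G_2 = 10^(−6.76/10) = 0.2109
  Stage 3: F_3 = 10^(9.17/10) = 8.260, G_3 = 10^(−8.74/10) = 0.1337
Friis cascade:
  F = 1.549 + (4.742 − 1)/38.02 + (8.260 − 1)/8.017 = 2.553
NF = 10 log₁₀(2.553) = 4.07 dB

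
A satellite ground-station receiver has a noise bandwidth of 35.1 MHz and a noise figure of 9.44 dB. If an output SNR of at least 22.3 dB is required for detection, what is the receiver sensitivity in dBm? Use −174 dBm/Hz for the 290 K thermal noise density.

Sensitivity = −174 + 10 log₁₀(B) + NF + SNR_min
= −174 + 75.45 + 9.44 + 22.3
= −66.81 dBm → −66.8 dBm

−66.8 dBm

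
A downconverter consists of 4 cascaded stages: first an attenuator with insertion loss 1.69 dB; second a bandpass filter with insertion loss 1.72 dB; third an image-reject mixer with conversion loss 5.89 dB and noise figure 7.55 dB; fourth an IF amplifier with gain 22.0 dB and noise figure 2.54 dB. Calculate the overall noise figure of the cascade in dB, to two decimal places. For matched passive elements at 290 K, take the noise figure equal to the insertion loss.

Convert to linear (a loss of L dB is a gain of −L dB): F_i = 10^(NF_i/10), G_i = 10^(G_i,dB/10)
  Stage 1: F_1 = 10^(1.69/10) = 1.476, G_1 = 10^(−1.69/10) = 0.6776
  Stage 2: F_2 = 10^(1.72/10) = 1.486, G_2 = 10^(−1.72/10) = 0.6730
  Stage 3: F_3 = 10^(7.55/10) = 5.689, G_3 = 10^(−5.89/10) = 0.2576
  Stage 4: F_4 = 10^(2.54/10) = 1.795, G_4 = 10^(22.0/10) = 158.5
Friis cascade:
  F = 1.476 + (1.486 − 1)/0.6776 + (5.689 − 1)/0.4560 + (1.795 − 1)/0.1175 = 19.24
NF = 10 log₁₀(19.24) = 12.84 dB

12.84 dB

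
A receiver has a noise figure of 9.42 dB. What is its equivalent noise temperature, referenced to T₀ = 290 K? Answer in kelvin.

F = 10^(9.42/10) = 8.74984
T_e = (F − 1)·T₀ = (8.74984 − 1) × 290 = 2247 K

2247 K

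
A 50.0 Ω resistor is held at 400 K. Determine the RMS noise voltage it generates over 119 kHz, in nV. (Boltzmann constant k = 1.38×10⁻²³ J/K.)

V_n = √(4kTRB)
4kTRB = 4 × 1.38×10⁻²³ × 400 × 5.00×10¹ × 1.19×10⁵ = 1.31×10⁻¹³ V²
V_n = √(1.31×10⁻¹³) = 3.62×10⁻⁷ V = 362 nV

362 nV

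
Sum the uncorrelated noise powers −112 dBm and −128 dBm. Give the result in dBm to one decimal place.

−111.9 dBm

Convert to linear, add, convert back:
P₁ = 6.31×10⁻¹⁵ W, P₂ = 1.58×10⁻¹⁶ W
P_tot = 6.47×10⁻¹⁵ W → 10 log₁₀(P_tot / 10⁻³) = −111.9 dBm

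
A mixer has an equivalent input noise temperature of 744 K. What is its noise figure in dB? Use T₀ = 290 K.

F = 1 + T_e/T₀ = 1 + 744/290 = 3.56552
NF = 10 log₁₀(3.56552) = 5.52 dB

5.52 dB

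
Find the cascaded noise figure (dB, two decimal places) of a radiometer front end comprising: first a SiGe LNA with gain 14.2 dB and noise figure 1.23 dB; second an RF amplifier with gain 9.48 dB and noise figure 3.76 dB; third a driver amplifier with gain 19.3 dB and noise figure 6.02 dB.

1.44 dB

Convert to linear (a loss of L dB is a gain of −L dB): F_i = 10^(NF_i/10), G_i = 10^(G_i,dB/10)
  Stage 1: F_1 = 10^(1.23/10) = 1.327, G_1 = 10^(14.2/10) = 26.30
  Stage 2: F_2 = 10^(3.76/10) = 2.377, G_2 = 10^(9.48/10) = 8.872
  Stage 3: F_3 = 10^(6.02/10) = 3.999, G_3 = 10^(19.3/10) = 85.11
Friis cascade:
  F = 1.327 + (2.377 − 1)/26.30 + (3.999 − 1)/233.3 = 1.393
NF = 10 log₁₀(1.393) = 1.44 dB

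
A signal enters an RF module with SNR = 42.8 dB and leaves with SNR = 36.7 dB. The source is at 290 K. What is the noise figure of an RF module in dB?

NF (dB) = SNR_in(dB) − SNR_out(dB) when the source is at T₀
NF = 42.8 − 36.7 = 6.1 dB

6.1 dB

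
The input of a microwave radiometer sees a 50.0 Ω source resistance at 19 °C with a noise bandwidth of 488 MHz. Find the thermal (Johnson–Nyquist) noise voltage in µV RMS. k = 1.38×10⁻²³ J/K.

T = 19 °C + 273.15 = 292.15 K
V_n = √(4kTRB)
4kTRB = 4 × 1.38×10⁻²³ × 292.15 × 5.00×10¹ × 4.88×10⁸ = 3.93×10⁻¹⁰ V²
V_n = √(3.93×10⁻¹⁰) = 1.98×10⁻⁵ V = 19.8 µV

19.8 µV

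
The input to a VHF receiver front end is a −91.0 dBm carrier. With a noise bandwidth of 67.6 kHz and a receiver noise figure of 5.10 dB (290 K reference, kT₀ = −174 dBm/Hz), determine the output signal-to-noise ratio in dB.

Noise floor: N = −174 + 10 log₁₀(B) + NF
10 log₁₀(6.76×10⁴) = 48.3 dB
N = −174 + 48.3 + 5.10 = −120.60 dBm
SNR = P_sig − N = −91.0 − (−120.60) = 29.60 dB → 29.6 dB

29.6 dB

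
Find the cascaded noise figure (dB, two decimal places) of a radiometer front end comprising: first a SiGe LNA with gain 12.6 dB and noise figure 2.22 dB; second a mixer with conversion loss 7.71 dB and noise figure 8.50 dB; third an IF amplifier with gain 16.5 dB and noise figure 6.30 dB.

4.86 dB

Convert to linear (a loss of L dB is a gain of −L dB): F_i = 10^(NF_i/10), G_i = 10^(G_i,dB/10)
  Stage 1: F_1 = 10^(2.22/10) = 1.667, G_1 = 10^(12.6/10) = 18.20
  Stage 2: F_2 = 10^(8.50/10) = 7.079, G_2 = 10^(−7.71/10) = 0.1694
  Stage 3: F_3 = 10^(6.30/10) = 4.266, G_3 = 10^(16.5/10) = 44.67
Friis cascade:
  F = 1.667 + (7.079 − 1)/18.20 + (4.266 − 1)/3.083 = 3.061
NF = 10 log₁₀(3.061) = 4.86 dB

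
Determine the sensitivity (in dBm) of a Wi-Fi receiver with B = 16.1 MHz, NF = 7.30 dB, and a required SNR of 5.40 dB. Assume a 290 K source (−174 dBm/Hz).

Sensitivity = −174 + 10 log₁₀(B) + NF + SNR_min
= −174 + 72.07 + 7.30 + 5.40
= −89.23 dBm → −89.2 dBm

−89.2 dBm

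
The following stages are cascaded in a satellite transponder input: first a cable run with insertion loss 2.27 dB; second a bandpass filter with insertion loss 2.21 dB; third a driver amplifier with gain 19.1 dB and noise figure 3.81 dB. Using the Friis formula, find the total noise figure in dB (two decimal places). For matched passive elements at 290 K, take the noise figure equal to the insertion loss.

8.29 dB

Convert to linear (a loss of L dB is a gain of −L dB): F_i = 10^(NF_i/10), G_i = 10^(G_i,dB/10)
  Stage 1: F_1 = 10^(2.27/10) = 1.687, G_1 = 10^(−2.27/10) = 0.5929
  Stage 2: F_2 = 10^(2.21/10) = 1.663, G_2 = 10^(−2.21/10) = 0.6012
  Stage 3: F_3 = 10^(3.81/10) = 2.404, G_3 = 10^(19.1/10) = 81.28
Friis cascade:
  F = 1.687 + (1.663 − 1)/0.5929 + (2.404 − 1)/0.3565 = 6.745
NF = 10 log₁₀(6.745) = 8.29 dB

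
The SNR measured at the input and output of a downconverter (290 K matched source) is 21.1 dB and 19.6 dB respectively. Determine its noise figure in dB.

NF (dB) = SNR_in(dB) − SNR_out(dB) when the source is at T₀
NF = 21.1 − 19.6 = 1.5 dB

1.5 dB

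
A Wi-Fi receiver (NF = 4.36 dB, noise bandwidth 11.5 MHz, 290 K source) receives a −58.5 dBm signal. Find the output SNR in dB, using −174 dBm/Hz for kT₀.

40.5 dB

Noise floor: N = −174 + 10 log₁₀(B) + NF
10 log₁₀(1.15×10⁷) = 70.61 dB
N = −174 + 70.61 + 4.36 = −99.03 dBm
SNR = P_sig − N = −58.5 − (−99.03) = 40.53 dB → 40.5 dB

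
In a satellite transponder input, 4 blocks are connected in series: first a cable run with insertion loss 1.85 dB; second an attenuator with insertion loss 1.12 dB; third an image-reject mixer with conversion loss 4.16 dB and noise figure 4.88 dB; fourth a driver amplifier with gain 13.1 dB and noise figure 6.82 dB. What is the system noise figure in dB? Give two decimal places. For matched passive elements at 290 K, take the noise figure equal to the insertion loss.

Convert to linear (a loss of L dB is a gain of −L dB): F_i = 10^(NF_i/10), G_i = 10^(G_i,dB/10)
  Stage 1: F_1 = 10^(1.85/10) = 1.531, G_1 = 10^(−1.85/10) = 0.6531
  Stage 2: F_2 = 10^(1.12/10) = 1.294, G_2 = 10^(−1.12/10) = 0.7727
  Stage 3: F_3 = 10^(4.88/10) = 3.076, G_3 = 10^(−4.16/10) = 0.3837
  Stage 4: F_4 = 10^(6.82/10) = 4.808, G_4 = 10^(13.1/10) = 20.42
Friis cascade:
  F = 1.531 + (1.294 − 1)/0.6531 + (3.076 − 1)/0.5047 + (4.808 − 1)/0.1936 = 25.76
NF = 10 log₁₀(25.76) = 14.11 dB

14.11 dB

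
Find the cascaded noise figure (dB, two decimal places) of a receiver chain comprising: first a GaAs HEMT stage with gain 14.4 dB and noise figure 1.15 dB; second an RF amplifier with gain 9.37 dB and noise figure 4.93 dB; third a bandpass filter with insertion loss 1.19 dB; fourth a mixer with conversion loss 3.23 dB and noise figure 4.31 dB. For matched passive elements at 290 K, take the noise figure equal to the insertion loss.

Convert to linear (a loss of L dB is a gain of −L dB): F_i = 10^(NF_i/10), G_i = 10^(G_i,dB/10)
  Stage 1: F_1 = 10^(1.15/10) = 1.303, G_1 = 10^(14.4/10) = 27.54
  Stage 2: F_2 = 10^(4.93/10) = 3.112, G_2 = 10^(9.37/10) = 8.650
  Stage 3: F_3 = 10^(1.19/10) = 1.315, G_3 = 10^(−1.19/10) = 0.7603
  Stage 4: F_4 = 10^(4.31/10) = 2.698, G_4 = 10^(−3.23/10) = 0.4753
Friis cascade:
  F = 1.303 + (3.112 − 1)/27.54 + (1.315 − 1)/238.2 + (2.698 − 1)/181.1 = 1.391
NF = 10 log₁₀(1.391) = 1.43 dB

1.43 dB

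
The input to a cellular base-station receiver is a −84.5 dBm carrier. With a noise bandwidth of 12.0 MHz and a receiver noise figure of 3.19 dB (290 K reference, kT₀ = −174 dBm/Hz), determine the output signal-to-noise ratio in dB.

15.5 dB

Noise floor: N = −174 + 10 log₁₀(B) + NF
10 log₁₀(1.20×10⁷) = 70.79 dB
N = −174 + 70.79 + 3.19 = −100.02 dBm
SNR = P_sig − N = −84.5 − (−100.02) = 15.52 dB → 15.5 dB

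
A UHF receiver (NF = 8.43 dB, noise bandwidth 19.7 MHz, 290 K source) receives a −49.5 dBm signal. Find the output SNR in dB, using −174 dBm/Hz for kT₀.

43.1 dB

Noise floor: N = −174 + 10 log₁₀(B) + NF
10 log₁₀(1.97×10⁷) = 72.94 dB
N = −174 + 72.94 + 8.43 = −92.63 dBm
SNR = P_sig − N = −49.5 − (−92.63) = 43.13 dB → 43.1 dB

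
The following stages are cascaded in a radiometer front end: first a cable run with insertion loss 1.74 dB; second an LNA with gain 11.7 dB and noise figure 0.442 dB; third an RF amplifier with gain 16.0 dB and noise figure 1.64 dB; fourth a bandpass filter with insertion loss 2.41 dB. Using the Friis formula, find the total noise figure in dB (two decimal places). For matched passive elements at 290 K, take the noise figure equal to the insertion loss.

2.31 dB

Convert to linear (a loss of L dB is a gain of −L dB): F_i = 10^(NF_i/10), G_i = 10^(G_i,dB/10)
  Stage 1: F_1 = 10^(1.74/10) = 1.493, G_1 = 10^(−1.74/10) = 0.6699
  Stage 2: F_2 = 10^(0.442/10) = 1.107, G_2 = 10^(11.7/10) = 14.79
  Stage 3: F_3 = 10^(1.64/10) = 1.459, G_3 = 10^(16.0/10) = 39.81
  Stage 4: F_4 = 10^(2.41/10) = 1.742, G_4 = 10^(−2.41/10) = 0.5741
Friis cascade:
  F = 1.493 + (1.107 − 1)/0.6699 + (1.459 − 1)/9.908 + (1.742 − 1)/394.5 = 1.701
NF = 10 log₁₀(1.701) = 2.31 dB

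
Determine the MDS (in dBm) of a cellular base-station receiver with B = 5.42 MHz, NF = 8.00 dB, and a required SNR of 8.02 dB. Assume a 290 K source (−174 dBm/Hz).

Sensitivity = −174 + 10 log₁₀(B) + NF + SNR_min
= −174 + 67.34 + 8.00 + 8.02
= −90.64 dBm → −90.6 dBm

−90.6 dBm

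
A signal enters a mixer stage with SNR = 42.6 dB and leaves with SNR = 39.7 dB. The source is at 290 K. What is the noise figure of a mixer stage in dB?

NF (dB) = SNR_in(dB) − SNR_out(dB) when the source is at T₀
NF = 42.6 − 39.7 = 2.9 dB

2.9 dB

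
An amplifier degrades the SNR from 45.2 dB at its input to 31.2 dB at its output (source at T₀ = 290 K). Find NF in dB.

NF (dB) = SNR_in(dB) − SNR_out(dB) when the source is at T₀
NF = 45.2 − 31.2 = 14.0 dB

14.0 dB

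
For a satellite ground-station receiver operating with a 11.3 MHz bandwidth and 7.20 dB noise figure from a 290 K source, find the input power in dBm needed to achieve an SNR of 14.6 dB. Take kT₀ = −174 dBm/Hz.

−81.7 dBm

Sensitivity = −174 + 10 log₁₀(B) + NF + SNR_min
= −174 + 70.53 + 7.20 + 14.6
= −81.67 dBm → −81.7 dBm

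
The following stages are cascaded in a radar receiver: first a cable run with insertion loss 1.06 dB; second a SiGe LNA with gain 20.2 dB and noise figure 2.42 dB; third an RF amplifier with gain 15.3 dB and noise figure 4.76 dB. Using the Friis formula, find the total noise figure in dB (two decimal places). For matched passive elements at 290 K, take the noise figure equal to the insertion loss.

Convert to linear (a loss of L dB is a gain of −L dB): F_i = 10^(NF_i/10), G_i = 10^(G_i,dB/10)
  Stage 1: F_1 = 10^(1.06/10) = 1.276, G_1 = 10^(−1.06/10) = 0.7834
  Stage 2: F_2 = 10^(2.42/10) = 1.746, G_2 = 10^(20.2/10) = 104.7
  Stage 3: F_3 = 10^(4.76/10) = 2.992, G_3 = 10^(15.3/10) = 33.88
Friis cascade:
  F = 1.276 + (1.746 − 1)/0.7834 + (2.992 − 1)/82.04 = 2.253
NF = 10 log₁₀(2.253) = 3.53 dB

3.53 dB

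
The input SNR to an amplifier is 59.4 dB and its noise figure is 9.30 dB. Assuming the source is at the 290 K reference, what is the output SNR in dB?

By definition F = SNR_in/SNR_out, so in dB: SNR_out = SNR_in − NF
SNR_out = 59.4 − 9.30 = 50.10 dB

50.10 dB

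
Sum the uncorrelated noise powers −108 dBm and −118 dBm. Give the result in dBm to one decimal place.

Convert to linear, add, convert back:
P₁ = 1.58×10⁻¹⁴ W, P₂ = 1.58×10⁻¹⁵ W
P_tot = 1.74×10⁻¹⁴ W → 10 log₁₀(P_tot / 10⁻³) = −107.6 dBm

−107.6 dBm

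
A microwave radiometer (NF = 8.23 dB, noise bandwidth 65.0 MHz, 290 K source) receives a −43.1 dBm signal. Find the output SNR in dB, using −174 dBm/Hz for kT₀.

Noise floor: N = −174 + 10 log₁₀(B) + NF
10 log₁₀(6.50×10⁷) = 78.13 dB
N = −174 + 78.13 + 8.23 = −87.64 dBm
SNR = P_sig − N = −43.1 − (−87.64) = 44.54 dB → 44.5 dB

44.5 dB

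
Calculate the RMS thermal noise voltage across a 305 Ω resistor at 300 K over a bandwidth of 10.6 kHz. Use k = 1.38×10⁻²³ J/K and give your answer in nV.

V_n = √(4kTRB)
4kTRB = 4 × 1.38×10⁻²³ × 300 × 3.05×10² × 1.06×10⁴ = 5.35×10⁻¹⁴ V²
V_n = √(5.35×10⁻¹⁴) = 2.31×10⁻⁷ V = 231 nV

231 nV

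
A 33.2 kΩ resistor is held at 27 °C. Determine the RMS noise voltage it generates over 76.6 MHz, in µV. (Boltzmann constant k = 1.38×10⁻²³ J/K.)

T = 27 °C + 273.15 = 300.15 K
V_n = √(4kTRB)
4kTRB = 4 × 1.38×10⁻²³ × 300.15 × 3.32×10⁴ × 7.66×10⁷ = 4.21×10⁻⁸ V²
V_n = √(4.21×10⁻⁸) = 2.05×10⁻⁴ V = 205 µV

205 µV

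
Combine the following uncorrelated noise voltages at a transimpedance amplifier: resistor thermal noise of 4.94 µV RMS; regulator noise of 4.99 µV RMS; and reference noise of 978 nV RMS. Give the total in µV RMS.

Uncorrelated sources add in power (mean-square): V_tot = √(ΣV_i²)
V_tot = √[(4.94×10⁻⁶)² + (4.99×10⁻⁶)² + (9.78×10⁻⁷)²] = 7.09×10⁻⁶ V = 7.09 µV

7.09 µV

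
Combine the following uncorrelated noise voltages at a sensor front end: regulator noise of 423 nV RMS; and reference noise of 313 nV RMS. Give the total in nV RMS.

526 nV

Uncorrelated sources add in power (mean-square): V_tot = √(ΣV_i²)
V_tot = √[(4.23×10⁻⁷)² + (3.13×10⁻⁷)²] = 5.26×10⁻⁷ V = 526 nV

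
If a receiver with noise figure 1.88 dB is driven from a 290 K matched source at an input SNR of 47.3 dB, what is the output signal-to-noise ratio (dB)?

45.42 dB

By definition F = SNR_in/SNR_out, so in dB: SNR_out = SNR_in − NF
SNR_out = 47.3 − 1.88 = 45.42 dB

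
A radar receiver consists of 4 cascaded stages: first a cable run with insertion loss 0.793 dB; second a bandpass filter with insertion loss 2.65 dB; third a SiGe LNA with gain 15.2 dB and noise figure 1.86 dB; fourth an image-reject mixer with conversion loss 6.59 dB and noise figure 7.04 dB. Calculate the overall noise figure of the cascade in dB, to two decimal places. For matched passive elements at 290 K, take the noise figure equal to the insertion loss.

5.64 dB

Convert to linear (a loss of L dB is a gain of −L dB): F_i = 10^(NF_i/10), G_i = 10^(G_i,dB/10)
  Stage 1: F_1 = 10^(0.793/10) = 1.200, G_1 = 10^(−0.793/10) = 0.8331
  Stage 2: F_2 = 10^(2.65/10) = 1.841, G_2 = 10^(−2.65/10) = 0.5433
  Stage 3: F_3 = 10^(1.86/10) = 1.535, G_3 = 10^(15.2/10) = 33.11
  Stage 4: F_4 = 10^(7.04/10) = 5.058, G_4 = 10^(−6.59/10) = 0.2193
Friis cascade:
  F = 1.200 + (1.841 − 1)/0.8331 + (1.535 − 1)/0.4526 + (5.058 − 1)/14.99 = 3.662
NF = 10 log₁₀(3.662) = 5.64 dB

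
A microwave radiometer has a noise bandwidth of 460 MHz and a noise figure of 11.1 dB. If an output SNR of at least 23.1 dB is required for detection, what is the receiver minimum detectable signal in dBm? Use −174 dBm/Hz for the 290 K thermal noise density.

−53.2 dBm

Sensitivity = −174 + 10 log₁₀(B) + NF + SNR_min
= −174 + 86.63 + 11.1 + 23.1
= −53.17 dBm → −53.2 dBm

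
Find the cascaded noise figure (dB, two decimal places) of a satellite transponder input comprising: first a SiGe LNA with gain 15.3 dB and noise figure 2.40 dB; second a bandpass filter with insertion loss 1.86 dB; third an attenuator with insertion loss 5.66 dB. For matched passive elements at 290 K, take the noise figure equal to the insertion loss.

2.73 dB

Convert to linear (a loss of L dB is a gain of −L dB): F_i = 10^(NF_i/10), G_i = 10^(G_i,dB/10)
  Stage 1: F_1 = 10^(2.40/10) = 1.738, G_1 = 10^(15.3/10) = 33.88
  Stage 2: F_2 = 10^(1.86/10) = 1.535, G_2 = 10^(−1.86/10) = 0.6516
  Stage 3: F_3 = 10^(5.66/10) = 3.681, G_3 = 10^(−5.66/10) = 0.2716
Friis cascade:
  F = 1.738 + (1.535 − 1)/33.88 + (3.681 − 1)/22.08 = 1.875
NF = 10 log₁₀(1.875) = 2.73 dB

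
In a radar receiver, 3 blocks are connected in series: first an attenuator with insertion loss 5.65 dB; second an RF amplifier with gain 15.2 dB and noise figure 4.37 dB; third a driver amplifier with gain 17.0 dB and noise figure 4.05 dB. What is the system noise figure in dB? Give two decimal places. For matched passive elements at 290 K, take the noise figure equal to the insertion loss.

10.09 dB

Convert to linear (a loss of L dB is a gain of −L dB): F_i = 10^(NF_i/10), G_i = 10^(G_i,dB/10)
  Stage 1: F_1 = 10^(5.65/10) = 3.673, G_1 = 10^(−5.65/10) = 0.2723
  Stage 2: F_2 = 10^(4.37/10) = 2.735, G_2 = 10^(15.2/10) = 33.11
  Stage 3: F_3 = 10^(4.05/10) = 2.541, G_3 = 10^(17.0/10) = 50.12
Friis cascade:
  F = 3.673 + (2.735 − 1)/0.2723 + (2.541 − 1)/9.016 = 10.22
NF = 10 log₁₀(10.22) = 10.09 dB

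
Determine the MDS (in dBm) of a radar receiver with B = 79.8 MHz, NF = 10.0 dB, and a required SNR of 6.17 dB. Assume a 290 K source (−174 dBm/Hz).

Sensitivity = −174 + 10 log₁₀(B) + NF + SNR_min
= −174 + 79.02 + 10.0 + 6.17
= −78.81 dBm → −78.8 dBm

−78.8 dBm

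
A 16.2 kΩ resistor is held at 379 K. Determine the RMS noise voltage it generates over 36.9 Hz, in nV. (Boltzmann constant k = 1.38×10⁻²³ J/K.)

112 nV

V_n = √(4kTRB)
4kTRB = 4 × 1.38×10⁻²³ × 379 × 1.62×10⁴ × 3.69×10¹ = 1.25×10⁻¹⁴ V²
V_n = √(1.25×10⁻¹⁴) = 1.12×10⁻⁷ V = 112 nV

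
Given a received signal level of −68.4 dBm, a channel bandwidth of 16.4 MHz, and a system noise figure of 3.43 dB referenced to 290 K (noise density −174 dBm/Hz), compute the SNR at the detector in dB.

Noise floor: N = −174 + 10 log₁₀(B) + NF
10 log₁₀(1.64×10⁷) = 72.15 dB
N = −174 + 72.15 + 3.43 = −98.42 dBm
SNR = P_sig − N = −68.4 − (−98.42) = 30.02 dB → 30.0 dB

30.0 dB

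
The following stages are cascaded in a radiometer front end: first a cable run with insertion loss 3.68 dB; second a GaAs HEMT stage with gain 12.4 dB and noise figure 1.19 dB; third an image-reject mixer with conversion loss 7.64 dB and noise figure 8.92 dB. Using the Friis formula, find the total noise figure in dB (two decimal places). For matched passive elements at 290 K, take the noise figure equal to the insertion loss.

6.00 dB

Convert to linear (a loss of L dB is a gain of −L dB): F_i = 10^(NF_i/10), G_i = 10^(G_i,dB/10)
  Stage 1: F_1 = 10^(3.68/10) = 2.333, G_1 = 10^(−3.68/10) = 0.4285
  Stage 2: F_2 = 10^(1.19/10) = 1.315, G_2 = 10^(12.4/10) = 17.38
  Stage 3: F_3 = 10^(8.92/10) = 7.798, G_3 = 10^(−7.64/10) = 0.1722
Friis cascade:
  F = 2.333 + (1.315 − 1)/0.4285 + (7.798 − 1)/7.447 = 3.982
NF = 10 log₁₀(3.982) = 6.00 dB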